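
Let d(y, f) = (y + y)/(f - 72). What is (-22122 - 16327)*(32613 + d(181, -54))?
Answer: -78991086662/63 ≈ -1.2538e+9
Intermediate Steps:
d(y, f) = 2*y/(-72 + f) (d(y, f) = (2*y)/(-72 + f) = 2*y/(-72 + f))
(-22122 - 16327)*(32613 + d(181, -54)) = (-22122 - 16327)*(32613 + 2*181/(-72 - 54)) = -38449*(32613 + 2*181/(-126)) = -38449*(32613 + 2*181*(-1/126)) = -38449*(32613 - 181/63) = -38449*2054438/63 = -78991086662/63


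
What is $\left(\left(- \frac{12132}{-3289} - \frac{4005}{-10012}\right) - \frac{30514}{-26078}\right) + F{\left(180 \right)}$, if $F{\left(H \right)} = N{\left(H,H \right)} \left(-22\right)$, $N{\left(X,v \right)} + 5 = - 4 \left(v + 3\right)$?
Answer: $\frac{535693837807795}{33028256404} \approx 16219.0$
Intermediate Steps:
$N{\left(X,v \right)} = -17 - 4 v$ ($N{\left(X,v \right)} = -5 - 4 \left(v + 3\right) = -5 - 4 \left(3 + v\right) = -5 - \left(12 + 4 v\right) = -17 - 4 v$)
$F{\left(H \right)} = 374 + 88 H$ ($F{\left(H \right)} = \left(-17 - 4 H\right) \left(-22\right) = 374 + 88 H$)
$\left(\left(- \frac{12132}{-3289} - \frac{4005}{-10012}\right) - \frac{30514}{-26078}\right) + F{\left(180 \right)} = \left(\left(- \frac{12132}{-3289} - \frac{4005}{-10012}\right) - \frac{30514}{-26078}\right) + \left(374 + 88 \cdot 180\right) = \left(\left(\left(-12132\right) \left(- \frac{1}{3289}\right) - - \frac{4005}{10012}\right) - - \frac{15257}{13039}\right) + \left(374 + 15840\right) = \left(\left(\frac{12132}{3289} + \frac{4005}{10012}\right) + \frac{15257}{13039}\right) + 16214 = \left(\frac{134638029}{32929468} + \frac{15257}{13039}\right) + 16214 = \frac{173688473339}{33028256404} + 16214 = \frac{535693837807795}{33028256404}$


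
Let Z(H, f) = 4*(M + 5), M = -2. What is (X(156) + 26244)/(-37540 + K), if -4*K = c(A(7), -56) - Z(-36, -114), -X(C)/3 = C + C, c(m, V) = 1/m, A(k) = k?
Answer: -708624/1051037 ≈ -0.67421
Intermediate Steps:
Z(H, f) = 12 (Z(H, f) = 4*(-2 + 5) = 4*3 = 12)
X(C) = -6*C (X(C) = -3*(C + C) = -6*C)
K = 83/28 (K = -(1/7 - 1*12)/4 = -(1/7 - 12)/4 = -1/4*(-83/7) = 83/28 ≈ 2.9643)
(X(156) + 26244)/(-37540 + K) = (-6*156 + 26244)/(-37540 + 83/28) = (-936 + 26244)/(-1051037/28) = 25308*(-28/1051037) = -708624/1051037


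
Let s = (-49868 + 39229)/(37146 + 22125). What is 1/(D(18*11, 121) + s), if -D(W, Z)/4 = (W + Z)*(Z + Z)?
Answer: -59271/18302421271 ≈ -3.2384e-6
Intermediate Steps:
D(W, Z) = -8*Z*(W + Z) (D(W, Z) = -4*(W + Z)*(Z + Z) = -4*(W + Z)*2*Z = -8*Z*(W + Z))
s = -10639/59271 ≈ -0.17950
1/(D(18*11, 121) + s) = 1/(-8*121*(18*11 + 121) - 10639/59271) = 1/(-8*121*(198 + 121) - 10639/59271) = 1/(-8*121*319 - 10639/59271) = 1/(-308792 - 10639/59271) = 1/(-18302421271/59271) = -59271/18302421271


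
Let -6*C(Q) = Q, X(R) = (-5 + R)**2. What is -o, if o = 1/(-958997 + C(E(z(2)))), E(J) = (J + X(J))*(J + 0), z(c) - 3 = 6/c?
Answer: 1/959004 ≈ 1.0427e-6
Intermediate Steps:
z(c) = 3 + 6/c
E(J) = J*(J + (-5 + J)**2) (E(J) = (J + (-5 + J)**2)*(J + 0) = (J + (-5 + J)**2)*J = J*(J + (-5 + J)**2))
C(Q) = -Q/6
o = -1/959004 (o = 1/(-958997 - (3 + 6/2)*((3 + 6/2) + (-5 + (3 + 6/2))**2)/6) = 1/(-958997 - (3 + 6*(1/2))*((3 + 6*(1/2)) + (-5 + (3 + 6*(1/2)))**2)/6) = 1/(-958997 - (3 + 3)*((3 + 3) + (-5 + (3 + 3))**2)/6) = 1/(-958997 - (6 + (-5 + 6)**2)) = 1/(-958997 - (6 + 1**2)) = 1/(-958997 - (6 + 1)) = 1/(-958997 - 7) = 1/(-959004) = -1/959004 ≈ -1.0427e-6)
-o = -1*(-1/959004) = 1/959004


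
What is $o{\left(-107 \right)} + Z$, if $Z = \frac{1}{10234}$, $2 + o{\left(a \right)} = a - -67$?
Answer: $- \frac{429827}{10234} \approx -42.0$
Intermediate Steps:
$o{\left(a \right)} = 65 + a$ ($o{\left(a \right)} = -2 + \left(a - -67\right) = -2 + \left(a + 67\right) = -2 + \left(67 + a\right) = 65 + a$)
$Z = \frac{1}{10234} \approx 9.7714 \cdot 10^{-5}$
$o{\left(-107 \right)} + Z = \left(65 - 107\right) + \frac{1}{10234} = -42 + \frac{1}{10234} = - \frac{429827}{10234}$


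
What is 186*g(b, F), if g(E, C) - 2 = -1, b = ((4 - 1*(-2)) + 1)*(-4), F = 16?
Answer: 186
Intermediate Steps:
b = -28 (b = ((4 + 2) + 1)*(-4) = (6 + 1)*(-4) = 7*(-4) = -28)
g(E, C) = 1 (g(E, C) = 2 - 1 = 1)
186*g(b, F) = 186*1 = 186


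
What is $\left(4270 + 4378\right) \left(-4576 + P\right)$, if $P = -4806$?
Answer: $-81135536$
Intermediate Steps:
$\left(4270 + 4378\right) \left(-4576 + P\right) = \left(4270 + 4378\right) \left(-4576 - 4806\right) = 8648 \left(-9382\right) = -81135536$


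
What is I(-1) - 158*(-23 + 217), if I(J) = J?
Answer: -30653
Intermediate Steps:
I(-1) - 158*(-23 + 217) = -1 - 158*(-23 + 217) = -1 - 158*194 = -1 - 30652 = -30653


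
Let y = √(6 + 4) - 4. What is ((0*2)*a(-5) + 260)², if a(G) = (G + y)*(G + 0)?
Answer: 67600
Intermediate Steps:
y = -4 + √10 (y = √10 - 4 = -4 + √10 ≈ -0.83772)
a(G) = G*(-4 + G + √10) (a(G) = (G + (-4 + √10))*(G + 0) = (-4 + G + √10)*G = G*(-4 + G + √10))
((0*2)*a(-5) + 260)² = ((0*2)*(-5*(-4 - 5 + √10)) + 260)² = (0*(-5*(-9 + √10)) + 260)² = (0*(45 - 5*√10) + 260)² = (0 + 260)² = 260² = 67600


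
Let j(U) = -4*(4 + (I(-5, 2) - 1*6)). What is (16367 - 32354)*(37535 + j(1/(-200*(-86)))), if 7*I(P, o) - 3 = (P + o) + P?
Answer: -4201719327/7 ≈ -6.0025e+8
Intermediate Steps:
I(P, o) = 3/7 + o/7 + 2*P/7 (I(P, o) = 3/7 + ((P + o) + P)/7 = 3/7 + (o + 2*P)/7 = 3/7 + (o/7 + 2*P/7) = 3/7 + o/7 + 2*P/7)
j(U) = 76/7 (j(U) = -4*(4 + ((3/7 + (⅐)*2 + (2/7)*(-5)) - 1*6)) = -4*(4 + ((3/7 + 2/7 - 10/7) - 6)) = -4*(4 + (-5/7 - 6)) = -4*(4 - 47/7) = -4*(-19/7) = 76/7)
(16367 - 32354)*(37535 + j(1/(-200*(-86)))) = (16367 - 32354)*(37535 + 76/7) = -15987*262821/7 = -4201719327/7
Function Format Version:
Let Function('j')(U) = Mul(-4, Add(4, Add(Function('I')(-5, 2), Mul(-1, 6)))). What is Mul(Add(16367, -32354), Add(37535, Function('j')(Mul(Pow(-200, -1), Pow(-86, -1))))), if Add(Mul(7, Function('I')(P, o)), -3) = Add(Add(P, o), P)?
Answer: Rational(-4201719327, 7) ≈ -6.0025e+8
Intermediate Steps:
Function('I')(P, o) = Add(Rational(3, 7), Mul(Rational(1, 7), o), Mul(Rational(2, 7), P)) (Function('I')(P, o) = Add(Rational(3, 7), Mul(Rational(1, 7), Add(Add(P, o), P))) = Add(Rational(3, 7), Mul(Rational(1, 7), Add(o, Mul(2, P)))) = Add(Rational(3, 7), Add(Mul(Rational(1, 7), o), Mul(Rational(2, 7), P))) = Add(Rational(3, 7), Mul(Rational(1, 7), o), Mul(Rational(2, 7), P)))
Function('j')(U) = Rational(76, 7) (Function('j')(U) = Mul(-4, Add(4, Add(Add(Rational(3, 7), Mul(Rational(1, 7), 2), Mul(Rational(2, 7), -5)), Mul(-1, 6)))) = Mul(-4, Add(4, Add(Add(Rational(3, 7), Rational(2, 7), Rational(-10, 7)), -6))) = Mul(-4, Add(4, Add(Rational(-5, 7), -6))) = Mul(-4, Add(4, Rational(-47, 7))) = Mul(-4, Rational(-19, 7)) = Rational(76, 7))
Mul(Add(16367, -32354), Add(37535, Function('j')(Mul(Pow(-200, -1), Pow(-86, -1))))) = Mul(Add(16367, -32354), Add(37535, Rational(76, 7))) = Mul(-15987, Rational(262821, 7)) = Rational(-4201719327, 7)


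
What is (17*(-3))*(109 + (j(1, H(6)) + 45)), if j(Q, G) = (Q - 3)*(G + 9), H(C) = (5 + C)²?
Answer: 5406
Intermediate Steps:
j(Q, G) = (-3 + Q)*(9 + G)
(17*(-3))*(109 + (j(1, H(6)) + 45)) = (17*(-3))*(109 + ((-27 - 3*(5 + 6)² + 9*1 + (5 + 6)²*1) + 45)) = -51*(109 + ((-27 - 3*11² + 9 + 11²*1) + 45)) = -51*(109 + ((-27 - 3*121 + 9 + 121*1) + 45)) = -51*(109 + ((-27 - 363 + 9 + 121) + 45)) = -51*(109 + (-260 + 45)) = -51*(109 - 215) = -51*(-106) = 5406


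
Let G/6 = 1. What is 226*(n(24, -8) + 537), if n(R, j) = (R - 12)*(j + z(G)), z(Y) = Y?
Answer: 115938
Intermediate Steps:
G = 6 (G = 6*1 = 6)
n(R, j) = (-12 + R)*(6 + j) (n(R, j) = (R - 12)*(j + 6) = (-12 + R)*(6 + j))
226*(n(24, -8) + 537) = 226*((-72 - 12*(-8) + 6*24 + 24*(-8)) + 537) = 226*((-72 + 96 + 144 - 192) + 537) = 226*(-24 + 537) = 226*513 = 115938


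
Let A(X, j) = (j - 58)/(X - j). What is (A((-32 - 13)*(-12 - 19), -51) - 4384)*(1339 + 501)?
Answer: -5832223160/723 ≈ -8.0667e+6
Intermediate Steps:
A(X, j) = (-58 + j)/(X - j)
(A((-32 - 13)*(-12 - 19), -51) - 4384)*(1339 + 501) = ((-58 - 51)/((-32 - 13)*(-12 - 19) - 1*(-51)) - 4384)*(1339 + 501) = (-109/(-45*(-31) + 51) - 4384)*1840 = (-109/(1395 + 51) - 4384)*1840 = (-109/1446 - 4384)*1840 = -6339373/1446*1840 = -5832223160/723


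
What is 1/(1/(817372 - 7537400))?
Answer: -6720028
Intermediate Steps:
1/(1/(817372 - 7537400)) = 1/(1/(-6720028)) = 1/(-1/6720028) = -6720028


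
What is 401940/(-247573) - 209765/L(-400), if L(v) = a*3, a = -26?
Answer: 1789682725/665886 ≈ 2687.7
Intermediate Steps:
L(v) = -78 (L(v) = -26*3 = -78)
401940/(-247573) - 209765/L(-400) = 401940/(-247573) - 209765/(-78) = 401940*(-1/247573) - 209765*(-1/78) = -13860/8537 + 209765/78 = 1789682725/665886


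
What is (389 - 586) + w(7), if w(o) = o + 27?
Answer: -163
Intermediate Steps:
w(o) = 27 + o
(389 - 586) + w(7) = (389 - 586) + (27 + 7) = -197 + 34 = -163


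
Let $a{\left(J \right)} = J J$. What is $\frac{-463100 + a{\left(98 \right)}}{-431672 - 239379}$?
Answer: $\frac{453496}{671051} \approx 0.6758$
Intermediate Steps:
$a{\left(J \right)} = J^{2}$
$\frac{-463100 + a{\left(98 \right)}}{-431672 - 239379} = \frac{-463100 + 98^{2}}{-431672 - 239379} = \frac{-463100 + 9604}{-431672 - 239379} = - \frac{453496}{-671051} = \left(-453496\right) \left(- \frac{1}{671051}\right) = \frac{453496}{671051}$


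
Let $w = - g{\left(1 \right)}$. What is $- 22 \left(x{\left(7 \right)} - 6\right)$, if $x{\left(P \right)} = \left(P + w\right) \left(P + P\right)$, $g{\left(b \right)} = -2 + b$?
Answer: $-2332$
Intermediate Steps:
$w = 1$ ($w = - (-2 + 1) = \left(-1\right) \left(-1\right) = 1$)
$x{\left(P \right)} = 2 P \left(1 + P\right)$ ($x{\left(P \right)} = \left(P + 1\right) \left(P + P\right) = \left(1 + P\right) 2 P = 2 P \left(1 + P\right)$)
$- 22 \left(x{\left(7 \right)} - 6\right) = - 22 \left(2 \cdot 7 \left(1 + 7\right) - 6\right) = - 22 \left(2 \cdot 7 \cdot 8 - 6\right) = - 22 \left(112 - 6\right) = \left(-22\right) 106 = -2332$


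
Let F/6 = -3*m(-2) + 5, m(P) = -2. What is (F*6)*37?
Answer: 14652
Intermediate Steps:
F = 66 (F = 6*(-3*(-2) + 5) = 6*(6 + 5) = 6*11 = 66)
(F*6)*37 = (66*6)*37 = 396*37 = 14652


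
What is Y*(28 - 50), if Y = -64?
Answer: 1408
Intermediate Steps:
Y*(28 - 50) = -64*(28 - 50) = -64*(-22) = 1408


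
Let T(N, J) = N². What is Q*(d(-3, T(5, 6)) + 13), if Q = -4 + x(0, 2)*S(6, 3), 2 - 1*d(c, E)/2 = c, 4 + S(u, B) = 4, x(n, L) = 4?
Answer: -92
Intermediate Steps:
S(u, B) = 0 (S(u, B) = -4 + 4 = 0)
d(c, E) = 4 - 2*c
Q = -4 (Q = -4 + 4*0 = -4 + 0 = -4)
Q*(d(-3, T(5, 6)) + 13) = -4*((4 - 2*(-3)) + 13) = -4*((4 + 6) + 13) = -4*(10 + 13) = -4*23 = -92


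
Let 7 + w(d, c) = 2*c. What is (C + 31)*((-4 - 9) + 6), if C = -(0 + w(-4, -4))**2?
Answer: 1358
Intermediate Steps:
w(d, c) = -7 + 2*c
C = -225 (C = -(0 + (-7 + 2*(-4)))**2 = -(0 + (-7 - 8))**2 = -(0 - 15)**2 = -1*(-15)**2 = -1*225 = -225)
(C + 31)*((-4 - 9) + 6) = (-225 + 31)*((-4 - 9) + 6) = -194*(-13 + 6) = -194*(-7) = 1358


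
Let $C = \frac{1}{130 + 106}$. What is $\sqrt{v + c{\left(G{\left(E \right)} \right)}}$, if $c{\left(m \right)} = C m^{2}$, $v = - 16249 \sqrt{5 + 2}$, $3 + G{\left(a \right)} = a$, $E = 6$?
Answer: $\frac{\sqrt{531 - 226251076 \sqrt{7}}}{118} \approx 207.34 i$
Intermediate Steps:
$G{\left(a \right)} = -3 + a$
$C = \frac{1}{236} \approx 0.0042373$
$v = - 16249 \sqrt{7} \approx -42991.0$
$c{\left(m \right)} = \frac{m^{2}}{236}$
$\sqrt{v + c{\left(G{\left(E \right)} \right)}} = \sqrt{- 16249 \sqrt{7} + \frac{\left(-3 + 6\right)^{2}}{236}} = \sqrt{- 16249 \sqrt{7} + \frac{3^{2}}{236}} = \sqrt{- 16249 \sqrt{7} + \frac{1}{236} \cdot 9} = \sqrt{- 16249 \sqrt{7} + \frac{9}{236}} = \sqrt{\frac{9}{236} - 16249 \sqrt{7}}$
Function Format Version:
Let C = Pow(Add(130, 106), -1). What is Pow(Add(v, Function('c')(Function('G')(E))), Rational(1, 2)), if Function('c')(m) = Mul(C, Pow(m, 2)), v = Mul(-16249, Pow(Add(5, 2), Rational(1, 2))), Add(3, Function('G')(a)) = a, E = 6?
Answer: Mul(Rational(1, 118), Pow(Add(531, Mul(-226251076, Pow(7, Rational(1, 2)))), Rational(1, 2))) ≈ Mul(207.34, I)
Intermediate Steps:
Function('G')(a) = Add(-3, a)
C = Rational(1, 236) (C = Pow(236, -1) = Rational(1, 236) ≈ 0.0042373)
v = Mul(-16249, Pow(7, Rational(1, 2))) ≈ -42991.
Function('c')(m) = Mul(Rational(1, 236), Pow(m, 2))
Pow(Add(v, Function('c')(Function('G')(E))), Rational(1, 2)) = Pow(Add(Mul(-16249, Pow(7, Rational(1, 2))), Mul(Rational(1, 236), Pow(Add(-3, 6), 2))), Rational(1, 2)) = Pow(Add(Mul(-16249, Pow(7, Rational(1, 2))), Mul(Rational(1, 236), Pow(3, 2))), Rational(1, 2)) = Pow(Add(Mul(-16249, Pow(7, Rational(1, 2))), Mul(Rational(1, 236), 9)), Rational(1, 2)) = Pow(Add(Mul(-16249, Pow(7, Rational(1, 2))), Rational(9, 236)), Rational(1, 2)) = Pow(Add(Rational(9, 236), Mul(-16249, Pow(7, Rational(1, 2)))), Rational(1, 2))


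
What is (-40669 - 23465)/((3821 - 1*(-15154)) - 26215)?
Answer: 32067/3620 ≈ 8.8583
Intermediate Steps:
(-40669 - 23465)/((3821 - 1*(-15154)) - 26215) = -64134/((3821 + 15154) - 26215) = -64134/(18975 - 26215) = -64134/(-7240) = -64134*(-1/7240) = 32067/3620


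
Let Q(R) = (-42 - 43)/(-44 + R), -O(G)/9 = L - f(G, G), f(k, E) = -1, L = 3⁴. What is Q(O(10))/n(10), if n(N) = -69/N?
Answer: -25/1587 ≈ -0.015753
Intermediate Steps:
L = 81
O(G) = -738 (O(G) = -9*(81 - 1*(-1)) = -9*(81 + 1) = -9*82 = -738)
Q(R) = -85/(-44 + R)
Q(O(10))/n(10) = (-85/(-44 - 738))/((-69/10)) = (-85/(-782))/((-69*⅒)) = (-85*(-1/782))/(-69/10) = (5/46)*(-10/69) = -25/1587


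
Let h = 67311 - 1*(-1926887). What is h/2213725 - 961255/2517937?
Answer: 2893310704651/5574020085325 ≈ 0.51907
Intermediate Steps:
h = 1994198 (h = 67311 + 1926887 = 1994198)
h/2213725 - 961255/2517937 = 1994198/2213725 - 961255/2517937 = 2893310704651/5574020085325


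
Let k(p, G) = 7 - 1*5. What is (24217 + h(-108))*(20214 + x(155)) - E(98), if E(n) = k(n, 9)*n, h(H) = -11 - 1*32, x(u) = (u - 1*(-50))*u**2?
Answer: 119548624790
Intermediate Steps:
k(p, G) = 2 (k(p, G) = 7 - 5 = 2)
x(u) = u**2*(50 + u) (x(u) = (u + 50)*u**2 = (50 + u)*u**2 = u**2*(50 + u))
h(H) = -43 (h(H) = -11 - 32 = -43)
E(n) = 2*n
(24217 + h(-108))*(20214 + x(155)) - E(98) = (24217 - 43)*(20214 + 155**2*(50 + 155)) - 2*98 = 24174*(20214 + 24025*205) - 1*196 = 24174*(20214 + 4925125) - 196 = 24174*4945339 - 196 = 119548624986 - 196 = 119548624790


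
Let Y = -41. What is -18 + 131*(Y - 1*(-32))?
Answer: -1197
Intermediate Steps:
-18 + 131*(Y - 1*(-32)) = -18 + 131*(-41 - 1*(-32)) = -18 + 131*(-41 + 32) = -18 + 131*(-9) = -18 - 1179 = -1197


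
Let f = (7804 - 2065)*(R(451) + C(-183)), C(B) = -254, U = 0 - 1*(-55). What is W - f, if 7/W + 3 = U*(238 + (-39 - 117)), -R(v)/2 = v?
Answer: 29900717995/4507 ≈ 6.6343e+6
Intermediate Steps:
U = 55 (U = 0 + 55 = 55)
R(v) = -2*v
W = 7/4507 (W = 7/(-3 + 55*(238 + (-39 - 117))) = 7/(-3 + 55*(238 - 156)) = 7/(-3 + 55*82) = 7/(-3 + 4510) = 7/4507 ≈ 0.0015531)
f = -6634284 (f = (7804 - 2065)*(-2*451 - 254) = 5739*(-902 - 254) = 5739*(-1156) = -6634284)
W - f = 7/4507 - 1*(-6634284) = 7/4507 + 6634284 = 29900717995/4507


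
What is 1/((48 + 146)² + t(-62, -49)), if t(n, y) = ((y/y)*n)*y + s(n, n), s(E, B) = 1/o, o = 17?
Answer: 17/691459 ≈ 2.4586e-5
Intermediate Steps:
s(E, B) = 1/17
t(n, y) = 1/17 + n*y (t(n, y) = ((y/y)*n)*y + 1/17 = (1*n)*y + 1/17 = n*y + 1/17 = 1/17 + n*y)
1/((48 + 146)² + t(-62, -49)) = 1/((48 + 146)² + (1/17 - 62*(-49))) = 1/(194² + (1/17 + 3038)) = 1/(37636 + 51647/17) = 1/(691459/17) = 17/691459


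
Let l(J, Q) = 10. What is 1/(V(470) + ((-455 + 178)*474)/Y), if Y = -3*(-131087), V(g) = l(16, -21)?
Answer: 131087/1267104 ≈ 0.10345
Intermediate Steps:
V(g) = 10
Y = 393261
1/(V(470) + ((-455 + 178)*474)/Y) = 1/(10 + ((-455 + 178)*474)/393261) = 1/(10 - 277*474*(1/393261)) = 1/(10 - 131298*1/393261) = 1/(10 - 43766/131087) = 1/(1267104/131087) = 131087/1267104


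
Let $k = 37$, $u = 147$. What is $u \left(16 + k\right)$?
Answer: $7791$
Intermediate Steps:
$u \left(16 + k\right) = 147 \left(16 + 37\right) = 147 \cdot 53 = 7791$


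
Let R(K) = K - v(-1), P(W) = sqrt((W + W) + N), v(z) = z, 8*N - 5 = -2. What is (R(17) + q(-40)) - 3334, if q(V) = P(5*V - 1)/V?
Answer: -3316 - 3*I*sqrt(714)/160 ≈ -3316.0 - 0.50101*I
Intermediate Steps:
N = 3/8 (N = 5/8 + (1/8)*(-2) = 5/8 - 1/4 = 3/8 ≈ 0.37500)
P(W) = sqrt(3/8 + 2*W) (P(W) = sqrt((W + W) + 3/8) = sqrt(2*W + 3/8) = sqrt(3/8 + 2*W))
q(V) = sqrt(-26 + 160*V)/(4*V) (q(V) = (sqrt(6 + 32*(5*V - 1))/4)/V = (sqrt(6 + 32*(-1 + 5*V))/4)/V = (sqrt(6 + (-32 + 160*V))/4)/V = (sqrt(-26 + 160*V)/4)/V = sqrt(-26 + 160*V)/(4*V))
R(K) = 1 + K (R(K) = K - 1*(-1) = K + 1 = 1 + K)
(R(17) + q(-40)) - 3334 = ((1 + 17) + (1/4)*sqrt(-26 + 160*(-40))/(-40)) - 3334 = (18 + (1/4)*(-1/40)*sqrt(-26 - 6400)) - 3334 = (18 + (1/4)*(-1/40)*sqrt(-6426)) - 3334 = (18 + (1/4)*(-1/40)*(3*I*sqrt(714))) - 3334 = (18 - 3*I*sqrt(714)/160) - 3334 = -3316 - 3*I*sqrt(714)/160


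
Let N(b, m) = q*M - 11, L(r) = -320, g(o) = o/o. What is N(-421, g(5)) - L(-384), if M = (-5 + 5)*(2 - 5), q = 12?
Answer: 309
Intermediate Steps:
g(o) = 1
M = 0 (M = 0*(-3) = 0)
N(b, m) = -11 (N(b, m) = 12*0 - 11 = 0 - 11 = -11)
N(-421, g(5)) - L(-384) = -11 - 1*(-320) = -11 + 320 = 309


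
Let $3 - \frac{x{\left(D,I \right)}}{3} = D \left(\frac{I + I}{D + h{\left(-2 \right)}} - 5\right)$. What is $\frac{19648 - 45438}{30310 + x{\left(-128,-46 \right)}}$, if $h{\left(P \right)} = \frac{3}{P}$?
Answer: $- \frac{6679610}{7425997} \approx -0.89949$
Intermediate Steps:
$x{\left(D,I \right)} = 9 - 3 D \left(-5 + \frac{2 I}{- \frac{3}{2} + D}\right)$ ($x{\left(D,I \right)} = 9 - 3 D \left(\frac{I + I}{D + \frac{3}{-2}} - 5\right) = 9 - 3 D \left(\frac{2 I}{D + 3 \left(- \frac{1}{2}\right)} - 5\right) = 9 - 3 D \left(\frac{2 I}{D - \frac{3}{2}} - 5\right) = 9 - 3 D \left(\frac{2 I}{- \frac{3}{2} + D} - 5\right) = 9 - 3 D \left(-5 + \frac{2 I}{- \frac{3}{2} + D}\right)$)
$\frac{19648 - 45438}{30310 + x{\left(-128,-46 \right)}} = \frac{19648 - 45438}{30310 + \frac{3 \left(-9 - -1152 + 10 \left(-128\right)^{2} - \left(-512\right) \left(-46\right)\right)}{-3 + 2 \left(-128\right)}} = - \frac{25790}{30310 + \frac{3 \left(-9 + 1152 + 10 \cdot 16384 - 23552\right)}{-3 - 256}} = - \frac{25790}{30310 + \frac{3 \left(-9 + 1152 + 163840 - 23552\right)}{-259}} = - \frac{25790}{30310 + 3 \left(- \frac{1}{259}\right) 141431} = - \frac{25790}{30310 - \frac{424293}{259}} = - \frac{25790}{\frac{7425997}{259}} = \left(-25790\right) \frac{259}{7425997} = - \frac{6679610}{7425997}$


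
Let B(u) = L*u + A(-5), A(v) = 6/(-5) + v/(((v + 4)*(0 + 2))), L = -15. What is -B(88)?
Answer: 13187/10 ≈ 1318.7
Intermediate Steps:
A(v) = -6/5 + v/(8 + 2*v) (A(v) = 6*(-⅕) + v/(((4 + v)*2)) = -6/5 + v/(8 + 2*v))
B(u) = 13/10 - 15*u (B(u) = -15*u + (-48 - 7*(-5))/(10*(4 - 5)) = -15*u + (⅒)*(-48 + 35)/(-1) = -15*u + (⅒)*(-1)*(-13) = -15*u + 13/10 = 13/10 - 15*u)
-B(88) = -(13/10 - 15*88) = -(13/10 - 1320) = -1*(-13187/10) = 13187/10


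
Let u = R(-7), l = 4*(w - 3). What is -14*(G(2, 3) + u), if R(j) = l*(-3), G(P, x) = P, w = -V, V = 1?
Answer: -700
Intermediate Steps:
w = -1 (w = -1*1 = -1)
l = -16 (l = 4*(-1 - 3) = 4*(-4) = -16)
R(j) = 48 (R(j) = -16*(-3) = 48)
u = 48
-14*(G(2, 3) + u) = -14*(2 + 48) = -14*50 = -700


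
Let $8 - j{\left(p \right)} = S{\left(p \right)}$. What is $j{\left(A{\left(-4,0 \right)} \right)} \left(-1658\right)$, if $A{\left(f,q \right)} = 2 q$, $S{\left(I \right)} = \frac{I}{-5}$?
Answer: $-13264$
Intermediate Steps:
$S{\left(I \right)} = - \frac{I}{5}$ ($S{\left(I \right)} = I \left(- \frac{1}{5}\right) = - \frac{I}{5}$)
$j{\left(p \right)} = 8 + \frac{p}{5}$ ($j{\left(p \right)} = 8 - - \frac{p}{5} = 8 + \frac{p}{5}$)
$j{\left(A{\left(-4,0 \right)} \right)} \left(-1658\right) = \left(8 + \frac{2 \cdot 0}{5}\right) \left(-1658\right) = \left(8 + \frac{1}{5} \cdot 0\right) \left(-1658\right) = \left(8 + 0\right) \left(-1658\right) = 8 \left(-1658\right) = -13264$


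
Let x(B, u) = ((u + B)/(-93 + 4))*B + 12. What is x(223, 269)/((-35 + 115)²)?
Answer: -13581/71200 ≈ -0.19074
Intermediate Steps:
x(B, u) = 12 + B*(-B/89 - u/89) (x(B, u) = ((B + u)/(-89))*B + 12 = ((B + u)*(-1/89))*B + 12 = (-B/89 - u/89)*B + 12 = B*(-B/89 - u/89) + 12 = 12 + B*(-B/89 - u/89))
x(223, 269)/((-35 + 115)²) = (12 - 1/89*223² - 1/89*223*269)/((-35 + 115)²) = (12 - 1/89*49729 - 59987/89)/(80²) = (12 - 49729/89 - 59987/89)/6400 = -108648/89*1/6400 = -13581/71200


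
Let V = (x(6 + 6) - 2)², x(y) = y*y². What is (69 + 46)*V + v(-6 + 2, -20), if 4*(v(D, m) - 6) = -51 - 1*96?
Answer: 1370374837/4 ≈ 3.4259e+8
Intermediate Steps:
x(y) = y³
v(D, m) = -123/4 (v(D, m) = 6 + (-51 - 1*96)/4 = 6 + (-51 - 96)/4 = 6 + (¼)*(-147) = 6 - 147/4 = -123/4)
V = 2979076 (V = ((6 + 6)³ - 2)² = (12³ - 2)² = (1728 - 2)² = 1726² = 2979076)
(69 + 46)*V + v(-6 + 2, -20) = (69 + 46)*2979076 - 123/4 = 115*2979076 - 123/4 = 342593740 - 123/4 = 1370374837/4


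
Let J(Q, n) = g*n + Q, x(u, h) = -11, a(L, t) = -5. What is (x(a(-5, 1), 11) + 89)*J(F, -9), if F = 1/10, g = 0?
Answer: 39/5 ≈ 7.8000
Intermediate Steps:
F = 1/10 ≈ 0.10000
J(Q, n) = Q (J(Q, n) = 0*n + Q = 0 + Q = Q)
(x(a(-5, 1), 11) + 89)*J(F, -9) = (-11 + 89)*(1/10) = 78*(1/10) = 39/5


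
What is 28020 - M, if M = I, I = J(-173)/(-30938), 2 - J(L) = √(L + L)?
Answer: 433441381/15469 - I*√346/30938 ≈ 28020.0 - 0.00060124*I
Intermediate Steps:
J(L) = 2 - √2*√L (J(L) = 2 - √(L + L) = 2 - √(2*L) = 2 - √2*√L)
I = -1/15469 + I*√346/30938 (I = (2 - √2*√(-173))/(-30938) = (2 - √2*I*√173)*(-1/30938) = (2 - I*√346)*(-1/30938) = -1/15469 + I*√346/30938 ≈ -6.4645e-5 + 0.00060124*I)
M = -1/15469 + I*√346/30938 ≈ -6.4645e-5 + 0.00060124*I
28020 - M = 28020 - (-1/15469 + I*√346/30938) = 28020 + (1/15469 - I*√346/30938) = 433441381/15469 - I*√346/30938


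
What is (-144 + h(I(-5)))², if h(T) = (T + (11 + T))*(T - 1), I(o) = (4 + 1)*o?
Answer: 756900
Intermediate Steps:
I(o) = 5*o
h(T) = (-1 + T)*(11 + 2*T) (h(T) = (11 + 2*T)*(-1 + T) = (-1 + T)*(11 + 2*T))
(-144 + h(I(-5)))² = (-144 + (-11 + 2*(5*(-5))² + 9*(5*(-5))))² = (-144 + (-11 + 2*(-25)² + 9*(-25)))² = (-144 + (-11 + 2*625 - 225))² = (-144 + (-11 + 1250 - 225))² = (-144 + 1014)² = 870² = 756900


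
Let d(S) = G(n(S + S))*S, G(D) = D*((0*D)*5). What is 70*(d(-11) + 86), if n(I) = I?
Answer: 6020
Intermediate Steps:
G(D) = 0 (G(D) = D*(0*5) = D*0 = 0)
d(S) = 0 (d(S) = 0*S = 0)
70*(d(-11) + 86) = 70*(0 + 86) = 70*86 = 6020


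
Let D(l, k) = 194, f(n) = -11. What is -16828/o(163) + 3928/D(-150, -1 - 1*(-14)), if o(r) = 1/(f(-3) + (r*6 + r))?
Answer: -1844515116/97 ≈ -1.9016e+7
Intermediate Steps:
o(r) = 1/(-11 + 7*r) (o(r) = 1/(-11 + (r*6 + r)) = 1/(-11 + (6*r + r)) = 1/(-11 + 7*r))
-16828/o(163) + 3928/D(-150, -1 - 1*(-14)) = -16828/(1/(-11 + 7*163)) + 3928/194 = -16828/(1/(-11 + 1141)) + 3928*(1/194) = -16828/(1/1130) + 1964/97 = -16828/1/1130 + 1964/97 = -16828*1130 + 1964/97 = -19015640 + 1964/97 = -1844515116/97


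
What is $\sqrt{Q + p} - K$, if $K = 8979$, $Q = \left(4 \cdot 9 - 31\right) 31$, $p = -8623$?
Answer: $-8979 + 2 i \sqrt{2117} \approx -8979.0 + 92.022 i$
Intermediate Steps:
$Q = 155$ ($Q = \left(36 - 31\right) 31 = 5 \cdot 31 = 155$)
$\sqrt{Q + p} - K = \sqrt{155 - 8623} - 8979 = \sqrt{-8468} - 8979 = 2 i \sqrt{2117} - 8979 = -8979 + 2 i \sqrt{2117}$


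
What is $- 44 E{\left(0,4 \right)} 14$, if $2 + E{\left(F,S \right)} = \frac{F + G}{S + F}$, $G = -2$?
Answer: $1540$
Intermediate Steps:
$E{\left(F,S \right)} = -2 + \frac{-2 + F}{F + S}$ ($E{\left(F,S \right)} = -2 + \frac{F - 2}{S + F} = -2 + \frac{-2 + F}{F + S}$)
$- 44 E{\left(0,4 \right)} 14 = - 44 \frac{-2 - 0 - 8}{0 + 4} \cdot 14 = - 44 \frac{-2 + 0 - 8}{4} \cdot 14 = - 44 \cdot \frac{1}{4} \left(-10\right) 14 = \left(-44\right) \left(- \frac{5}{2}\right) 14 = 110 \cdot 14 = 1540$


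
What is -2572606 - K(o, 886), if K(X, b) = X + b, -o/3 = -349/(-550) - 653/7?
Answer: -9909014321/3850 ≈ -2.5738e+6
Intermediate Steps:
o = 1070121/3850 (o = -3*(-349/(-550) - 653/7) = -3*(-349*(-1/550) - 653*⅐) = -3*(349/550 - 653/7) = -3*(-356707/3850) = 1070121/3850 ≈ 277.95)
-2572606 - K(o, 886) = -2572606 - (1070121/3850 + 886) = -2572606 - 1*4481221/3850 = -2572606 - 4481221/3850 = -9909014321/3850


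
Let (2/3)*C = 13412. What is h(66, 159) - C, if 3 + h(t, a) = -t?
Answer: -20187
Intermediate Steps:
C = 20118 (C = (3/2)*13412 = 20118)
h(t, a) = -3 - t
h(66, 159) - C = (-3 - 1*66) - 1*20118 = (-3 - 66) - 20118 = -69 - 20118 = -20187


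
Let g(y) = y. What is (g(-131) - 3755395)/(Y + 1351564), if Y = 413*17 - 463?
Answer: -1877763/679061 ≈ -2.7652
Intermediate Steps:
Y = 6558 (Y = 7021 - 463 = 6558)
(g(-131) - 3755395)/(Y + 1351564) = (-131 - 3755395)/(6558 + 1351564) = -3755526/1358122 = -3755526*1/1358122 = -1877763/679061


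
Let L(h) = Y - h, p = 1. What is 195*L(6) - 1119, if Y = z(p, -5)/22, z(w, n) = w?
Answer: -50163/22 ≈ -2280.1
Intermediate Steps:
Y = 1/22 ≈ 0.045455
L(h) = 1/22 - h
195*L(6) - 1119 = 195*(1/22 - 1*6) - 1119 = 195*(1/22 - 6) - 1119 = 195*(-131/22) - 1119 = -25545/22 - 1119 = -50163/22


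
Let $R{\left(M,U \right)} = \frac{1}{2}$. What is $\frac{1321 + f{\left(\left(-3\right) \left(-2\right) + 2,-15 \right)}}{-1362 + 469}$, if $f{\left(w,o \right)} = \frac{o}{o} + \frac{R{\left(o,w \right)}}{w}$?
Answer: $- \frac{21153}{14288} \approx -1.4805$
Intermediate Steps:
$R{\left(M,U \right)} = \frac{1}{2}$
$f{\left(w,o \right)} = 1 + \frac{1}{2 w}$ ($f{\left(w,o \right)} = \frac{o}{o} + \frac{1}{2 w} = 1 + \frac{1}{2 w}$)
$\frac{1321 + f{\left(\left(-3\right) \left(-2\right) + 2,-15 \right)}}{-1362 + 469} = \frac{1321 + \frac{\frac{1}{2} + \left(\left(-3\right) \left(-2\right) + 2\right)}{\left(-3\right) \left(-2\right) + 2}}{-1362 + 469} = \frac{1321 + \frac{\frac{1}{2} + \left(6 + 2\right)}{6 + 2}}{-893} = - \frac{1321 + \frac{\frac{1}{2} + 8}{8}}{893} = - \frac{1321 + \frac{1}{8} \cdot \frac{17}{2}}{893} = - \frac{1321 + \frac{17}{16}}{893} = \left(- \frac{1}{893}\right) \frac{21153}{16} = - \frac{21153}{14288}$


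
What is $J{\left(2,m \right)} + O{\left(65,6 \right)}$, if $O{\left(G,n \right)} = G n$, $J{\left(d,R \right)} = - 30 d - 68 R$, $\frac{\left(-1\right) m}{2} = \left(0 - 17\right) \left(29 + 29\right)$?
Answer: $-133766$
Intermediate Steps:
$m = 1972$ ($m = - 2 \left(0 - 17\right) \left(29 + 29\right) = - 2 \left(\left(-17\right) 58\right) = \left(-2\right) \left(-986\right) = 1972$)
$J{\left(d,R \right)} = - 68 R - 30 d$
$J{\left(2,m \right)} + O{\left(65,6 \right)} = \left(\left(-68\right) 1972 - 60\right) + 65 \cdot 6 = \left(-134096 - 60\right) + 390 = -134156 + 390 = -133766$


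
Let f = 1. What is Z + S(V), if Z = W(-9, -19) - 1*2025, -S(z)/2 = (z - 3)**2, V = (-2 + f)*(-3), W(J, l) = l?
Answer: -2044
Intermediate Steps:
V = 3 (V = (-2 + 1)*(-3) = -1*(-3) = 3)
S(z) = -2*(-3 + z)**2 (S(z) = -2*(z - 3)**2 = -2*(-3 + z)**2)
Z = -2044 (Z = -19 - 1*2025 = -19 - 2025 = -2044)
Z + S(V) = -2044 - 2*(-3 + 3)**2 = -2044 - 2*0**2 = -2044 - 2*0 = -2044 + 0 = -2044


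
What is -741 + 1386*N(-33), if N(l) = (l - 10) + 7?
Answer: -50637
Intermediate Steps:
N(l) = -3 + l (N(l) = (-10 + l) + 7 = -3 + l)
-741 + 1386*N(-33) = -741 + 1386*(-3 - 33) = -741 + 1386*(-36) = -741 - 49896 = -50637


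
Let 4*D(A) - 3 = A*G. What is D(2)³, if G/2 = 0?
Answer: 27/64 ≈ 0.42188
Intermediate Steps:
G = 0 (G = 2*0 = 0)
D(A) = ¾ (D(A) = ¾ + (A*0)/4 = ¾ + (¼)*0 = ¾ + 0 = ¾)
D(2)³ = (¾)³ = 27/64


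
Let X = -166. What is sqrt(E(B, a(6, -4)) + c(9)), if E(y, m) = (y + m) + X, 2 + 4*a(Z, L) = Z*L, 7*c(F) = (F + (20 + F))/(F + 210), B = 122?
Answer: I*sqrt(474484962)/3066 ≈ 7.1046*I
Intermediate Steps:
c(F) = (20 + 2*F)/(7*(210 + F)) (c(F) = ((F + (20 + F))/(F + 210))/7 = ((20 + 2*F)/(210 + F))/7 = (20 + 2*F)/(7*(210 + F)))
a(Z, L) = -1/2 + L*Z/4 (a(Z, L) = -1/2 + (Z*L)/4 = -1/2 + (L*Z)/4 = -1/2 + L*Z/4)
E(y, m) = -166 + m + y (E(y, m) = (y + m) - 166 = (m + y) - 166 = -166 + m + y)
sqrt(E(B, a(6, -4)) + c(9)) = sqrt((-166 + (-1/2 + (1/4)*(-4)*6) + 122) + 2*(10 + 9)/(7*(210 + 9))) = sqrt((-166 + (-1/2 - 6) + 122) + (2/7)*19/219) = sqrt((-166 - 13/2 + 122) + (2/7)*(1/219)*19) = sqrt(-101/2 + 38/1533) = sqrt(-154757/3066) = I*sqrt(474484962)/3066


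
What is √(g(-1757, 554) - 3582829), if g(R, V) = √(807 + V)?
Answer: √(-3582829 + √1361) ≈ 1892.8*I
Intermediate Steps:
√(g(-1757, 554) - 3582829) = √(√(807 + 554) - 3582829) = √(√1361 - 3582829) = √(-3582829 + √1361)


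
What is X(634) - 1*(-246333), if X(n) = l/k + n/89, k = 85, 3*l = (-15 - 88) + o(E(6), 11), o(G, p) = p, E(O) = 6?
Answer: 5590680917/22695 ≈ 2.4634e+5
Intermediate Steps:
l = -92/3 (l = ((-15 - 88) + 11)/3 = (-103 + 11)/3 = (⅓)*(-92) = -92/3 ≈ -30.667)
X(n) = -92/255 + n/89 (X(n) = -92/3/85 + n/89 = -92/3*1/85 + n*(1/89) = -92/255 + n/89)
X(634) - 1*(-246333) = (-92/255 + (1/89)*634) - 1*(-246333) = (-92/255 + 634/89) + 246333 = 153482/22695 + 246333 = 5590680917/22695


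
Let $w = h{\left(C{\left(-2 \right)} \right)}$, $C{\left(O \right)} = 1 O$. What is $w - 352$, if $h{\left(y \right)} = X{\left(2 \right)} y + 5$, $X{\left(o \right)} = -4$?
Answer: $-339$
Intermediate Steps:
$C{\left(O \right)} = O$
$h{\left(y \right)} = 5 - 4 y$ ($h{\left(y \right)} = - 4 y + 5 = 5 - 4 y$)
$w = 13$ ($w = 5 - -8 = 5 + 8 = 13$)
$w - 352 = 13 - 352 = -339$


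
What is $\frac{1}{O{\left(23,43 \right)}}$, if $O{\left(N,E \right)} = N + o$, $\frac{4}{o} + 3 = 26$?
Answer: $\frac{23}{533} \approx 0.043152$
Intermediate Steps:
$o = \frac{4}{23}$ ($o = \frac{4}{-3 + 26} = \frac{4}{23} \approx 0.17391$)
$O{\left(N,E \right)} = \frac{4}{23} + N$ ($O{\left(N,E \right)} = N + \frac{4}{23} = \frac{4}{23} + N$)
$\frac{1}{O{\left(23,43 \right)}} = \frac{1}{\frac{4}{23} + 23} = \frac{1}{\frac{533}{23}} = \frac{23}{533}$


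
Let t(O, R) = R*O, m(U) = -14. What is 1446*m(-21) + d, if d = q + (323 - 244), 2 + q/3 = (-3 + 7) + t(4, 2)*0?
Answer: -20159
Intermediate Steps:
t(O, R) = O*R
q = 6 (q = -6 + 3*((-3 + 7) + (4*2)*0) = -6 + 3*(4 + 8*0) = -6 + 3*(4 + 0) = -6 + 3*4 = -6 + 12 = 6)
d = 85 (d = 6 + (323 - 244) = 6 + 79 = 85)
1446*m(-21) + d = 1446*(-14) + 85 = -20244 + 85 = -20159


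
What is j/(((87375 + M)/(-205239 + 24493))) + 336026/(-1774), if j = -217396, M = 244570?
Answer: 34797525652707/294435215 ≈ 1.1818e+5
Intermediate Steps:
j/(((87375 + M)/(-205239 + 24493))) + 336026/(-1774) = -217396*(-205239 + 24493)/(87375 + 244570) + 336026/(-1774) = -217396/(331945/(-180746)) + 336026*(-1/1774) = -217396/(331945*(-1/180746)) - 168013/887 = -217396/(-331945/180746) - 168013/887 = -217396*(-180746/331945) - 168013/887 = 39293457416/331945 - 168013/887 = 34797525652707/294435215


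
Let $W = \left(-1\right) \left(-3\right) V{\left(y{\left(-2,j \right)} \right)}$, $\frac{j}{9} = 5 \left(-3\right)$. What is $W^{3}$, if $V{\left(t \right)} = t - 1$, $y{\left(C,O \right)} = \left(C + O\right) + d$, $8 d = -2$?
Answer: $- \frac{4566034179}{64} \approx -7.1344 \cdot 10^{7}$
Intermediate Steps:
$j = -135$ ($j = 9 \cdot 5 \left(-3\right) = 9 \left(-15\right) = -135$)
$d = - \frac{1}{4}$ ($d = \frac{1}{8} \left(-2\right) = - \frac{1}{4} \approx -0.25$)
$y{\left(C,O \right)} = - \frac{1}{4} + C + O$ ($y{\left(C,O \right)} = \left(C + O\right) - \frac{1}{4} = - \frac{1}{4} + C + O$)
$V{\left(t \right)} = -1 + t$
$W = - \frac{1659}{4}$ ($W = \left(-1\right) \left(-3\right) \left(-1 - \frac{549}{4}\right) = 3 \left(-1 - \frac{549}{4}\right) = 3 \left(- \frac{553}{4}\right) = - \frac{1659}{4} \approx -414.75$)
$W^{3} = \left(- \frac{1659}{4}\right)^{3} = - \frac{4566034179}{64}$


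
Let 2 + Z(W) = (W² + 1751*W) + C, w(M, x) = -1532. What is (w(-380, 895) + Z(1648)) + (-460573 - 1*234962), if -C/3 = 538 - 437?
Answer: 4904180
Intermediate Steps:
C = -303 (C = -3*(538 - 437) = -3*101 = -303)
Z(W) = -305 + W² + 1751*W (Z(W) = -2 + ((W² + 1751*W) - 303) = -2 + (-303 + W² + 1751*W) = -305 + W² + 1751*W)
(w(-380, 895) + Z(1648)) + (-460573 - 1*234962) = (-1532 + (-305 + 1648² + 1751*1648)) + (-460573 - 1*234962) = (-1532 + (-305 + 2715904 + 2885648)) + (-460573 - 234962) = (-1532 + 5601247) - 695535 = 5599715 - 695535 = 4904180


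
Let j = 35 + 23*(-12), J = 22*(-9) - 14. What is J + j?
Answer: -453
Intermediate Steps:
J = -212 (J = -198 - 14 = -212)
j = -241 (j = 35 - 276 = -241)
J + j = -212 - 241 = -453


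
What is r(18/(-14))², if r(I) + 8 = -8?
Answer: 256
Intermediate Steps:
r(I) = -16 (r(I) = -8 - 8 = -16)
r(18/(-14))² = (-16)² = 256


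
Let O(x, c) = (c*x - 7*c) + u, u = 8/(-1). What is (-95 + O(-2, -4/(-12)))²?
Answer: 11236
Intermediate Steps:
u = -8 (u = 8*(-1) = -8)
O(x, c) = -8 - 7*c + c*x (O(x, c) = (c*x - 7*c) - 8 = (-7*c + c*x) - 8 = -8 - 7*c + c*x)
(-95 + O(-2, -4/(-12)))² = (-95 + (-8 - (-28)/(-12) - 4/(-12)*(-2)))² = (-95 + (-8 - (-28)*(-1)/12 - 4*(-1/12)*(-2)))² = (-95 + (-8 - 7*⅓ + (⅓)*(-2)))² = (-95 + (-8 - 7/3 - ⅔))² = (-95 - 11)² = (-106)² = 11236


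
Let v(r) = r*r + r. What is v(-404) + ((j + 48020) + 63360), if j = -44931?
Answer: 229261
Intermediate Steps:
v(r) = r + r² (v(r) = r² + r = r + r²)
v(-404) + ((j + 48020) + 63360) = -404*(1 - 404) + ((-44931 + 48020) + 63360) = -404*(-403) + (3089 + 63360) = 162812 + 66449 = 229261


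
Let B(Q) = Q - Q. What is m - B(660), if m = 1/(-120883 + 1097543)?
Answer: 1/976660 ≈ 1.0239e-6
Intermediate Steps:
B(Q) = 0
m = 1/976660 ≈ 1.0239e-6
m - B(660) = 1/976660 - 1*0 = 1/976660 + 0 = 1/976660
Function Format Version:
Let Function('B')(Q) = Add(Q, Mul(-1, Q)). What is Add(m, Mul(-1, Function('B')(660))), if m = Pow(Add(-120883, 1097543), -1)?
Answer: Rational(1, 976660) ≈ 1.0239e-6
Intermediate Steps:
Function('B')(Q) = 0
m = Rational(1, 976660) (m = Pow(976660, -1) = Rational(1, 976660) ≈ 1.0239e-6)
Add(m, Mul(-1, Function('B')(660))) = Add(Rational(1, 976660), Mul(-1, 0)) = Add(Rational(1, 976660), 0) = Rational(1, 976660)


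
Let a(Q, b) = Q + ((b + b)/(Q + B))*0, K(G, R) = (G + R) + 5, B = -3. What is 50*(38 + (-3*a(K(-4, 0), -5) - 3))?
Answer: 1600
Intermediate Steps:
K(G, R) = 5 + G + R
a(Q, b) = Q (a(Q, b) = Q + ((b + b)/(Q - 3))*0 = Q + ((2*b)/(-3 + Q))*0 = Q + (2*b/(-3 + Q))*0 = Q + 0 = Q)
50*(38 + (-3*a(K(-4, 0), -5) - 3)) = 50*(38 + (-3*(5 - 4 + 0) - 3)) = 50*(38 + (-3*1 - 3)) = 50*(38 + (-3 - 3)) = 50*(38 - 6) = 50*32 = 1600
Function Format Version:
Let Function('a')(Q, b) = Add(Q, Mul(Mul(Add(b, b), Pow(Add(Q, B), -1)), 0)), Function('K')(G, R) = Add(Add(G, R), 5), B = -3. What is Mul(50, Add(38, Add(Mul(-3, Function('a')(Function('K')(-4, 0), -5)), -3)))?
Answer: 1600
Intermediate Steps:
Function('K')(G, R) = Add(5, G, R)
Function('a')(Q, b) = Q (Function('a')(Q, b) = Add(Q, Mul(Mul(Add(b, b), Pow(Add(Q, -3), -1)), 0)) = Add(Q, Mul(Mul(Mul(2, b), Pow(Add(-3, Q), -1)), 0)) = Add(Q, Mul(Mul(2, b, Pow(Add(-3, Q), -1)), 0)) = Add(Q, 0) = Q)
Mul(50, Add(38, Add(Mul(-3, Function('a')(Function('K')(-4, 0), -5)), -3))) = Mul(50, Add(38, Add(Mul(-3, Add(5, -4, 0)), -3))) = Mul(50, Add(38, Add(Mul(-3, 1), -3))) = Mul(50, Add(38, Add(-3, -3))) = Mul(50, Add(38, -6)) = Mul(50, 32) = 1600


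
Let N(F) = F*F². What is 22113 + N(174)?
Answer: 5290137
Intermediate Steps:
N(F) = F³
22113 + N(174) = 22113 + 174³ = 22113 + 5268024 = 5290137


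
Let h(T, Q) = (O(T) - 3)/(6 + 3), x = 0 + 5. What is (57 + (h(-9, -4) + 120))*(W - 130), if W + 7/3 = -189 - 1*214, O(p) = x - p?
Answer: -2576024/27 ≈ -95408.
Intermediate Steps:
x = 5
O(p) = 5 - p
W = -1216/3 (W = -7/3 + (-189 - 1*214) = -7/3 + (-189 - 214) = -7/3 - 403 = -1216/3 ≈ -405.33)
h(T, Q) = 2/9 - T/9 (h(T, Q) = ((5 - T) - 3)/(6 + 3) = (2 - T)/9 = (2 - T)*(⅑) = 2/9 - T/9)
(57 + (h(-9, -4) + 120))*(W - 130) = (57 + ((2/9 - ⅑*(-9)) + 120))*(-1216/3 - 130) = (57 + ((2/9 + 1) + 120))*(-1606/3) = (57 + (11/9 + 120))*(-1606/3) = (57 + 1091/9)*(-1606/3) = (1604/9)*(-1606/3) = -2576024/27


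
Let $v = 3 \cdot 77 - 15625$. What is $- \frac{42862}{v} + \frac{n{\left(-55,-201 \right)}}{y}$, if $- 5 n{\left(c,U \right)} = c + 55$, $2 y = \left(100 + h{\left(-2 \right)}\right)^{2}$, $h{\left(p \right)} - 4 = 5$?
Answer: $\frac{21431}{7697} \approx 2.7843$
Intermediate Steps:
$h{\left(p \right)} = 9$ ($h{\left(p \right)} = 4 + 5 = 9$)
$y = \frac{11881}{2}$ ($y = \frac{\left(100 + 9\right)^{2}}{2} = \frac{109^{2}}{2} = \frac{1}{2} \cdot 11881 = \frac{11881}{2} \approx 5940.5$)
$v = -15394$ ($v = 231 - 15625 = -15394$)
$n{\left(c,U \right)} = -11 - \frac{c}{5}$ ($n{\left(c,U \right)} = - \frac{c + 55}{5} = - \frac{55 + c}{5} = -11 - \frac{c}{5}$)
$- \frac{42862}{v} + \frac{n{\left(-55,-201 \right)}}{y} = - \frac{42862}{-15394} + \frac{-11 - -11}{\frac{11881}{2}} = \left(-42862\right) \left(- \frac{1}{15394}\right) + \left(-11 + 11\right) \frac{2}{11881} = \frac{21431}{7697} + 0 \cdot \frac{2}{11881} = \frac{21431}{7697} + 0 = \frac{21431}{7697}$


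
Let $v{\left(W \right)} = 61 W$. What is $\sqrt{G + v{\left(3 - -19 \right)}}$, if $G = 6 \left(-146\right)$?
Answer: $\sqrt{466} \approx 21.587$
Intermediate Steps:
$G = -876$
$\sqrt{G + v{\left(3 - -19 \right)}} = \sqrt{-876 + 61 \left(3 - -19\right)} = \sqrt{-876 + 61 \left(3 + 19\right)} = \sqrt{-876 + 61 \cdot 22} = \sqrt{-876 + 1342} = \sqrt{466}$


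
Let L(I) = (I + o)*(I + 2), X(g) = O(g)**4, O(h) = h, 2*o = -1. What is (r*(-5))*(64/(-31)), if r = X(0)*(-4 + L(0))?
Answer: 0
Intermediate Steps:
o = -1/2 (o = (1/2)*(-1) = -1/2 ≈ -0.50000)
X(g) = g**4
L(I) = (2 + I)*(-1/2 + I) (L(I) = (I - 1/2)*(I + 2) = (-1/2 + I)*(2 + I) = (2 + I)*(-1/2 + I))
r = 0 (r = 0**4*(-4 + (-1 + 0**2 + (3/2)*0)) = 0*(-4 + (-1 + 0 + 0)) = 0*(-4 - 1) = 0*(-5) = 0)
(r*(-5))*(64/(-31)) = (0*(-5))*(64/(-31)) = 0*(64*(-1/31)) = 0*(-64/31) = 0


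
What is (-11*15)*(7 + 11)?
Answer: -2970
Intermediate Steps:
(-11*15)*(7 + 11) = -165*18 = -2970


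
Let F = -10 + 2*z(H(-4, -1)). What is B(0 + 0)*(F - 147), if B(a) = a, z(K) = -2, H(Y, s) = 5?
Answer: 0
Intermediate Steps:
F = -14 (F = -10 + 2*(-2) = -10 - 4 = -14)
B(0 + 0)*(F - 147) = (0 + 0)*(-14 - 147) = 0*(-161) = 0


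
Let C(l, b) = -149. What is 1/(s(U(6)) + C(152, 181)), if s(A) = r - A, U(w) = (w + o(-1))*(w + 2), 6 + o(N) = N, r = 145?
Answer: ¼ ≈ 0.25000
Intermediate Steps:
o(N) = -6 + N
U(w) = (-7 + w)*(2 + w) (U(w) = (w + (-6 - 1))*(w + 2) = (w - 7)*(2 + w) = (-7 + w)*(2 + w))
s(A) = 145 - A
1/(s(U(6)) + C(152, 181)) = 1/((145 - (-14 + 6² - 5*6)) - 149) = 1/((145 - (-14 + 36 - 30)) - 149) = 1/((145 - 1*(-8)) - 149) = 1/((145 + 8) - 149) = 1/(153 - 149) = 1/4 = ¼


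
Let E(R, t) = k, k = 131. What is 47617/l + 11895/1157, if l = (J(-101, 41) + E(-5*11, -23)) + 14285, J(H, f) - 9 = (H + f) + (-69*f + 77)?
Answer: 14863808/1033557 ≈ 14.381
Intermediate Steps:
E(R, t) = 131
J(H, f) = 86 + H - 68*f (J(H, f) = 9 + ((H + f) + (-69*f + 77)) = 9 + ((H + f) + (77 - 69*f)) = 9 + (77 + H - 68*f) = 86 + H - 68*f)
l = 11613 (l = ((86 - 101 - 68*41) + 131) + 14285 = ((86 - 101 - 2788) + 131) + 14285 = (-2803 + 131) + 14285 = -2672 + 14285 = 11613)
47617/l + 11895/1157 = 47617/11613 + 11895/1157 = 47617*(1/11613) + 11895*(1/1157) = 47617/11613 + 915/89 = 14863808/1033557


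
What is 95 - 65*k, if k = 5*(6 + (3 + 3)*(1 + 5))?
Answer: -13555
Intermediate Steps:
k = 210 (k = 5*(6 + 6*6) = 5*(6 + 36) = 5*42 = 210)
95 - 65*k = 95 - 65*210 = 95 - 13650 = -13555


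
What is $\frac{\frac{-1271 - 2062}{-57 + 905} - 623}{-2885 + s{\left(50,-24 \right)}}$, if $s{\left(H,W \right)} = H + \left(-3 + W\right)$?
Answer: $\frac{531637}{2426976} \approx 0.21905$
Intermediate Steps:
$s{\left(H,W \right)} = -3 + H + W$
$\frac{\frac{-1271 - 2062}{-57 + 905} - 623}{-2885 + s{\left(50,-24 \right)}} = \frac{\frac{-1271 - 2062}{-57 + 905} - 623}{-2885 - -23} = \frac{- \frac{3333}{848} - 623}{-2885 + 23} = \frac{\left(-3333\right) \frac{1}{848} - 623}{-2862} = \left(- \frac{3333}{848} - 623\right) \left(- \frac{1}{2862}\right) = \left(- \frac{531637}{848}\right) \left(- \frac{1}{2862}\right) = \frac{531637}{2426976}$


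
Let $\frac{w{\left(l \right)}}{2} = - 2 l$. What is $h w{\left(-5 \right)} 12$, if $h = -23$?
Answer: $-5520$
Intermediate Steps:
$w{\left(l \right)} = - 4 l$ ($w{\left(l \right)} = 2 \left(- 2 l\right) = - 4 l$)
$h w{\left(-5 \right)} 12 = - 23 \left(\left(-4\right) \left(-5\right)\right) 12 = \left(-23\right) 20 \cdot 12 = \left(-460\right) 12 = -5520$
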